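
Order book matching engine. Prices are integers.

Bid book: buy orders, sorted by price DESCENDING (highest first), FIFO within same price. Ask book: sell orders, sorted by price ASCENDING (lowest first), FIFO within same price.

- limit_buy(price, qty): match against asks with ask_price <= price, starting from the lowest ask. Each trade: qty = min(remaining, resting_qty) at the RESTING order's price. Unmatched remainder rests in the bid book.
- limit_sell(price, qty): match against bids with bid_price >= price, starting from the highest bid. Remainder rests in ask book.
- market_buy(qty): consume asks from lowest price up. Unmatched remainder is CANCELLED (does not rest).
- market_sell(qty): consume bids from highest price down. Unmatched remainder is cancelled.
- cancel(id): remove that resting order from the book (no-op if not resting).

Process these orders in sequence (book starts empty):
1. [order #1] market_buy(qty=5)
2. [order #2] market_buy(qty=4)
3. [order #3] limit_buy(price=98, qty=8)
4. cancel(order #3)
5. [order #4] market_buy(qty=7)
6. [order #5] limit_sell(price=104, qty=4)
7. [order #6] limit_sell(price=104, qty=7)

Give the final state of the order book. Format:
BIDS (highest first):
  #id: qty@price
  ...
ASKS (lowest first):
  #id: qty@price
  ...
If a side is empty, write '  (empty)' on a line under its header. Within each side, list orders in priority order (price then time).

Answer: BIDS (highest first):
  (empty)
ASKS (lowest first):
  #5: 4@104
  #6: 7@104

Derivation:
After op 1 [order #1] market_buy(qty=5): fills=none; bids=[-] asks=[-]
After op 2 [order #2] market_buy(qty=4): fills=none; bids=[-] asks=[-]
After op 3 [order #3] limit_buy(price=98, qty=8): fills=none; bids=[#3:8@98] asks=[-]
After op 4 cancel(order #3): fills=none; bids=[-] asks=[-]
After op 5 [order #4] market_buy(qty=7): fills=none; bids=[-] asks=[-]
After op 6 [order #5] limit_sell(price=104, qty=4): fills=none; bids=[-] asks=[#5:4@104]
After op 7 [order #6] limit_sell(price=104, qty=7): fills=none; bids=[-] asks=[#5:4@104 #6:7@104]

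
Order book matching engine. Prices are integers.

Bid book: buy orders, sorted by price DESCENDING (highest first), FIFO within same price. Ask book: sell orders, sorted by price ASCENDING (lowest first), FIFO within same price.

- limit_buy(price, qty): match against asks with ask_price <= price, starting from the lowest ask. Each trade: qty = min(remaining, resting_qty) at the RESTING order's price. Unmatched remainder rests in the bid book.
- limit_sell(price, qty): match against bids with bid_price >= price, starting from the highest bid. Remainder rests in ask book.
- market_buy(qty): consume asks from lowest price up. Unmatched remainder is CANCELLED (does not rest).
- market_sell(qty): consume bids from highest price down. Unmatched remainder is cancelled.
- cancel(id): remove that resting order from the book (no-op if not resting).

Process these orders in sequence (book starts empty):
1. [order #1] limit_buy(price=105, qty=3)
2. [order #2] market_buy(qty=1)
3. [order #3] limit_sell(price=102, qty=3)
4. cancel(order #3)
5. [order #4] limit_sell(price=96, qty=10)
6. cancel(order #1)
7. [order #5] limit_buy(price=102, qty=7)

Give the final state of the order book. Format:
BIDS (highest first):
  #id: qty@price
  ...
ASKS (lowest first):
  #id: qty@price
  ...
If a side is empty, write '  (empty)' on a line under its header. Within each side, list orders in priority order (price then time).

Answer: BIDS (highest first):
  (empty)
ASKS (lowest first):
  #4: 3@96

Derivation:
After op 1 [order #1] limit_buy(price=105, qty=3): fills=none; bids=[#1:3@105] asks=[-]
After op 2 [order #2] market_buy(qty=1): fills=none; bids=[#1:3@105] asks=[-]
After op 3 [order #3] limit_sell(price=102, qty=3): fills=#1x#3:3@105; bids=[-] asks=[-]
After op 4 cancel(order #3): fills=none; bids=[-] asks=[-]
After op 5 [order #4] limit_sell(price=96, qty=10): fills=none; bids=[-] asks=[#4:10@96]
After op 6 cancel(order #1): fills=none; bids=[-] asks=[#4:10@96]
After op 7 [order #5] limit_buy(price=102, qty=7): fills=#5x#4:7@96; bids=[-] asks=[#4:3@96]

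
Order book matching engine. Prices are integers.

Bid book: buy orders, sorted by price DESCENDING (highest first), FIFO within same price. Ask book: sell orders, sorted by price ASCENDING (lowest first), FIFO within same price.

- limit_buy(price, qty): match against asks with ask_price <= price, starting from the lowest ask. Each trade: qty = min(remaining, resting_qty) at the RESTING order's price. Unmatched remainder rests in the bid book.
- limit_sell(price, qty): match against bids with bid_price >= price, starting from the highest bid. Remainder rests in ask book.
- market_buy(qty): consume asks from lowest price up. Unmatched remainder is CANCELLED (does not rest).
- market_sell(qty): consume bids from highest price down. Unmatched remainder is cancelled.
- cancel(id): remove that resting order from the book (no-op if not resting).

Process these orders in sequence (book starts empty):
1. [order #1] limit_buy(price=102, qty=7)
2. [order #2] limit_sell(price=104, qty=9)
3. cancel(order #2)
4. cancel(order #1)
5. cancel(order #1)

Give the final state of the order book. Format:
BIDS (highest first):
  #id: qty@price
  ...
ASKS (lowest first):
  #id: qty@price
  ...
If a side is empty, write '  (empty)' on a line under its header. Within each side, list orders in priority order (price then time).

Answer: BIDS (highest first):
  (empty)
ASKS (lowest first):
  (empty)

Derivation:
After op 1 [order #1] limit_buy(price=102, qty=7): fills=none; bids=[#1:7@102] asks=[-]
After op 2 [order #2] limit_sell(price=104, qty=9): fills=none; bids=[#1:7@102] asks=[#2:9@104]
After op 3 cancel(order #2): fills=none; bids=[#1:7@102] asks=[-]
After op 4 cancel(order #1): fills=none; bids=[-] asks=[-]
After op 5 cancel(order #1): fills=none; bids=[-] asks=[-]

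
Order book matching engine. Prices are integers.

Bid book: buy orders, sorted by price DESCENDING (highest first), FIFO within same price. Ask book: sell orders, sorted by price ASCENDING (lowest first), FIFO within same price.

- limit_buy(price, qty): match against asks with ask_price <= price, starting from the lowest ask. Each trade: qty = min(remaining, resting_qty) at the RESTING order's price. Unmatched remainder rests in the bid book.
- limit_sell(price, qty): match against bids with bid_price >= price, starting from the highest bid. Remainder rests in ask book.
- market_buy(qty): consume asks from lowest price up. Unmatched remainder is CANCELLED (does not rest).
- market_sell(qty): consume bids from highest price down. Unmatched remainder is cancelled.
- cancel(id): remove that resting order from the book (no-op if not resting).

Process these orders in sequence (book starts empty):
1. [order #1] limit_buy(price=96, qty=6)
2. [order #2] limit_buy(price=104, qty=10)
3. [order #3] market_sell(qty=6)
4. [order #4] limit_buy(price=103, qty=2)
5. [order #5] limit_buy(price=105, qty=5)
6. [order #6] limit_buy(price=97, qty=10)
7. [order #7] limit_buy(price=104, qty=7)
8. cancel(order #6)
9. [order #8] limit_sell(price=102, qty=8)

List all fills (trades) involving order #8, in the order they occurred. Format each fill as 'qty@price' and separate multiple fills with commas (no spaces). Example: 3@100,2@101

After op 1 [order #1] limit_buy(price=96, qty=6): fills=none; bids=[#1:6@96] asks=[-]
After op 2 [order #2] limit_buy(price=104, qty=10): fills=none; bids=[#2:10@104 #1:6@96] asks=[-]
After op 3 [order #3] market_sell(qty=6): fills=#2x#3:6@104; bids=[#2:4@104 #1:6@96] asks=[-]
After op 4 [order #4] limit_buy(price=103, qty=2): fills=none; bids=[#2:4@104 #4:2@103 #1:6@96] asks=[-]
After op 5 [order #5] limit_buy(price=105, qty=5): fills=none; bids=[#5:5@105 #2:4@104 #4:2@103 #1:6@96] asks=[-]
After op 6 [order #6] limit_buy(price=97, qty=10): fills=none; bids=[#5:5@105 #2:4@104 #4:2@103 #6:10@97 #1:6@96] asks=[-]
After op 7 [order #7] limit_buy(price=104, qty=7): fills=none; bids=[#5:5@105 #2:4@104 #7:7@104 #4:2@103 #6:10@97 #1:6@96] asks=[-]
After op 8 cancel(order #6): fills=none; bids=[#5:5@105 #2:4@104 #7:7@104 #4:2@103 #1:6@96] asks=[-]
After op 9 [order #8] limit_sell(price=102, qty=8): fills=#5x#8:5@105 #2x#8:3@104; bids=[#2:1@104 #7:7@104 #4:2@103 #1:6@96] asks=[-]

Answer: 5@105,3@104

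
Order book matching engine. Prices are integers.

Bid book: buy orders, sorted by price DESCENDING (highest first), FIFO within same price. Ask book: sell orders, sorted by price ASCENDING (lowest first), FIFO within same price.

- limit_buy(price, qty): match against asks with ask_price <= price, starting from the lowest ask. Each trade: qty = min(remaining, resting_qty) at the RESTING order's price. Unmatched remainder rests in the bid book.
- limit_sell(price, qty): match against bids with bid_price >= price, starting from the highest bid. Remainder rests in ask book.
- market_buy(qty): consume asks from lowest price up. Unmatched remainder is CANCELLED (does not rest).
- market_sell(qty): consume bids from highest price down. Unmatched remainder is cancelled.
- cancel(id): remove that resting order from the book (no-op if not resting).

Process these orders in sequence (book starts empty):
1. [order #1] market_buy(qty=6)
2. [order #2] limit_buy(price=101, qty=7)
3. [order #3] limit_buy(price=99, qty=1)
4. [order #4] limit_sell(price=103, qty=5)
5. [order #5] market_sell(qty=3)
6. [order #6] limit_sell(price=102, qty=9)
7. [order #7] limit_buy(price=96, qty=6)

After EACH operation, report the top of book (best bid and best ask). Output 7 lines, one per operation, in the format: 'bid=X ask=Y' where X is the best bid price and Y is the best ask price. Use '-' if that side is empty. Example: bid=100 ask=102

After op 1 [order #1] market_buy(qty=6): fills=none; bids=[-] asks=[-]
After op 2 [order #2] limit_buy(price=101, qty=7): fills=none; bids=[#2:7@101] asks=[-]
After op 3 [order #3] limit_buy(price=99, qty=1): fills=none; bids=[#2:7@101 #3:1@99] asks=[-]
After op 4 [order #4] limit_sell(price=103, qty=5): fills=none; bids=[#2:7@101 #3:1@99] asks=[#4:5@103]
After op 5 [order #5] market_sell(qty=3): fills=#2x#5:3@101; bids=[#2:4@101 #3:1@99] asks=[#4:5@103]
After op 6 [order #6] limit_sell(price=102, qty=9): fills=none; bids=[#2:4@101 #3:1@99] asks=[#6:9@102 #4:5@103]
After op 7 [order #7] limit_buy(price=96, qty=6): fills=none; bids=[#2:4@101 #3:1@99 #7:6@96] asks=[#6:9@102 #4:5@103]

Answer: bid=- ask=-
bid=101 ask=-
bid=101 ask=-
bid=101 ask=103
bid=101 ask=103
bid=101 ask=102
bid=101 ask=102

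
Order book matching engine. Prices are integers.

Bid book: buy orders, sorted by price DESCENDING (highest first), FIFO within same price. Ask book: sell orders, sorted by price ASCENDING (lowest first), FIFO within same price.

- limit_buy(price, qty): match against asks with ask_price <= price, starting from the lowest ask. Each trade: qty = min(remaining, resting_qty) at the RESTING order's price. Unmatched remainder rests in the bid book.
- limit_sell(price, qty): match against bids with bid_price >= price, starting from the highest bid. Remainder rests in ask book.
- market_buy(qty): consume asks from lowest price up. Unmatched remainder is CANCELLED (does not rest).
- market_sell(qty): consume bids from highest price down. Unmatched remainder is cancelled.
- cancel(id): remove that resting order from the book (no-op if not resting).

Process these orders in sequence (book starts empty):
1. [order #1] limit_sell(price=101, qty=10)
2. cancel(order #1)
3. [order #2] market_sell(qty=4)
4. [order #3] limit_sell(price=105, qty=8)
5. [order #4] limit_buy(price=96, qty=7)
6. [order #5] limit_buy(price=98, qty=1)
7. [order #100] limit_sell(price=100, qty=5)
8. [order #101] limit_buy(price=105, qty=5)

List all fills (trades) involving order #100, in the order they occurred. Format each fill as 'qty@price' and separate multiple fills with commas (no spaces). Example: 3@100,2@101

Answer: 5@100

Derivation:
After op 1 [order #1] limit_sell(price=101, qty=10): fills=none; bids=[-] asks=[#1:10@101]
After op 2 cancel(order #1): fills=none; bids=[-] asks=[-]
After op 3 [order #2] market_sell(qty=4): fills=none; bids=[-] asks=[-]
After op 4 [order #3] limit_sell(price=105, qty=8): fills=none; bids=[-] asks=[#3:8@105]
After op 5 [order #4] limit_buy(price=96, qty=7): fills=none; bids=[#4:7@96] asks=[#3:8@105]
After op 6 [order #5] limit_buy(price=98, qty=1): fills=none; bids=[#5:1@98 #4:7@96] asks=[#3:8@105]
After op 7 [order #100] limit_sell(price=100, qty=5): fills=none; bids=[#5:1@98 #4:7@96] asks=[#100:5@100 #3:8@105]
After op 8 [order #101] limit_buy(price=105, qty=5): fills=#101x#100:5@100; bids=[#5:1@98 #4:7@96] asks=[#3:8@105]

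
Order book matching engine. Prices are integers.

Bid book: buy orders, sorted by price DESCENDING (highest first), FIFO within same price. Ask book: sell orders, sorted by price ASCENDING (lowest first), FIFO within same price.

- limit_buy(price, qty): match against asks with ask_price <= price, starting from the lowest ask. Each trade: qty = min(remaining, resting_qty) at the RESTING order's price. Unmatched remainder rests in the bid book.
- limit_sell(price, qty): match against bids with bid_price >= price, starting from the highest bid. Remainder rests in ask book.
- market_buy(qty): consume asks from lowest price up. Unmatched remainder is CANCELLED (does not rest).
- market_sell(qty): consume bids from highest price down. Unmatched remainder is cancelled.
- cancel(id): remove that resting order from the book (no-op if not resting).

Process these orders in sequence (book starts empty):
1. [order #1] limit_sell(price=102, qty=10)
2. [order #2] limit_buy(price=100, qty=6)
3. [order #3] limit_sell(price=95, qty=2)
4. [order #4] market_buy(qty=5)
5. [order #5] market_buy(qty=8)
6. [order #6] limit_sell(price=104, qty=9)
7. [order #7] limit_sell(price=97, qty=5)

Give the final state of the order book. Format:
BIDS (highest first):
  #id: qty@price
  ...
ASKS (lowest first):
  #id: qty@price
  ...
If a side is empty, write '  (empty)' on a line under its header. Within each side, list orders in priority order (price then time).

After op 1 [order #1] limit_sell(price=102, qty=10): fills=none; bids=[-] asks=[#1:10@102]
After op 2 [order #2] limit_buy(price=100, qty=6): fills=none; bids=[#2:6@100] asks=[#1:10@102]
After op 3 [order #3] limit_sell(price=95, qty=2): fills=#2x#3:2@100; bids=[#2:4@100] asks=[#1:10@102]
After op 4 [order #4] market_buy(qty=5): fills=#4x#1:5@102; bids=[#2:4@100] asks=[#1:5@102]
After op 5 [order #5] market_buy(qty=8): fills=#5x#1:5@102; bids=[#2:4@100] asks=[-]
After op 6 [order #6] limit_sell(price=104, qty=9): fills=none; bids=[#2:4@100] asks=[#6:9@104]
After op 7 [order #7] limit_sell(price=97, qty=5): fills=#2x#7:4@100; bids=[-] asks=[#7:1@97 #6:9@104]

Answer: BIDS (highest first):
  (empty)
ASKS (lowest first):
  #7: 1@97
  #6: 9@104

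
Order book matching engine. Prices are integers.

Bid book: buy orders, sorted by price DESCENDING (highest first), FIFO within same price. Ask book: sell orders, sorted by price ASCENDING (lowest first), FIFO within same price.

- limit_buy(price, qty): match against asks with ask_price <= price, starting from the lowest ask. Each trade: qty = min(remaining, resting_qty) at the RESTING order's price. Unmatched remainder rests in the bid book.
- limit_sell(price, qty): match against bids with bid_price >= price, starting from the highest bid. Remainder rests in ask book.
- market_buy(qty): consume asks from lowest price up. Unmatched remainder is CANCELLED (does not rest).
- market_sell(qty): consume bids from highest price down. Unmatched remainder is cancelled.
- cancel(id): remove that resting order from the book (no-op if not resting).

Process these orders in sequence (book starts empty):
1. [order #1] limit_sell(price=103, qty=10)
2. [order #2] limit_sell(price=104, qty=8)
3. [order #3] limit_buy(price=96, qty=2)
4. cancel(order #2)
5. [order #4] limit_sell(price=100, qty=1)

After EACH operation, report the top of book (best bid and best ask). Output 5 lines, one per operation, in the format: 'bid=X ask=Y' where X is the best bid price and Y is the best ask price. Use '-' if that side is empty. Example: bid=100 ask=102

Answer: bid=- ask=103
bid=- ask=103
bid=96 ask=103
bid=96 ask=103
bid=96 ask=100

Derivation:
After op 1 [order #1] limit_sell(price=103, qty=10): fills=none; bids=[-] asks=[#1:10@103]
After op 2 [order #2] limit_sell(price=104, qty=8): fills=none; bids=[-] asks=[#1:10@103 #2:8@104]
After op 3 [order #3] limit_buy(price=96, qty=2): fills=none; bids=[#3:2@96] asks=[#1:10@103 #2:8@104]
After op 4 cancel(order #2): fills=none; bids=[#3:2@96] asks=[#1:10@103]
After op 5 [order #4] limit_sell(price=100, qty=1): fills=none; bids=[#3:2@96] asks=[#4:1@100 #1:10@103]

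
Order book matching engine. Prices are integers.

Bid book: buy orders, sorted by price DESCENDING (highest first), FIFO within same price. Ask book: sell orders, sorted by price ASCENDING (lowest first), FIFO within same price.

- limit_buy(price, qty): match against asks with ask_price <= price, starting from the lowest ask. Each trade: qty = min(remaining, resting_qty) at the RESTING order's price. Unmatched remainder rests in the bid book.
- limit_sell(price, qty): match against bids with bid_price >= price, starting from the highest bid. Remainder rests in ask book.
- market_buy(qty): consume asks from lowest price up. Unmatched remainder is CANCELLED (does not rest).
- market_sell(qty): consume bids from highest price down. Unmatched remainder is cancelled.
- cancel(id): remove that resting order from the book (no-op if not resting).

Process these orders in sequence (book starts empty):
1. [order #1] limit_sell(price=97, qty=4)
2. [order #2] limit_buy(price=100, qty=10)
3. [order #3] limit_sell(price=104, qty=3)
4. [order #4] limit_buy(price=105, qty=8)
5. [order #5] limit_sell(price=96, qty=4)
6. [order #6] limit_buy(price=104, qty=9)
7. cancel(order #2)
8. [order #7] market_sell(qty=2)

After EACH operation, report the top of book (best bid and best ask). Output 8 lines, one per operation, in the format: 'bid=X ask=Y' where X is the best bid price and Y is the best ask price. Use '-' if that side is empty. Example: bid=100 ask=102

Answer: bid=- ask=97
bid=100 ask=-
bid=100 ask=104
bid=105 ask=-
bid=105 ask=-
bid=105 ask=-
bid=105 ask=-
bid=104 ask=-

Derivation:
After op 1 [order #1] limit_sell(price=97, qty=4): fills=none; bids=[-] asks=[#1:4@97]
After op 2 [order #2] limit_buy(price=100, qty=10): fills=#2x#1:4@97; bids=[#2:6@100] asks=[-]
After op 3 [order #3] limit_sell(price=104, qty=3): fills=none; bids=[#2:6@100] asks=[#3:3@104]
After op 4 [order #4] limit_buy(price=105, qty=8): fills=#4x#3:3@104; bids=[#4:5@105 #2:6@100] asks=[-]
After op 5 [order #5] limit_sell(price=96, qty=4): fills=#4x#5:4@105; bids=[#4:1@105 #2:6@100] asks=[-]
After op 6 [order #6] limit_buy(price=104, qty=9): fills=none; bids=[#4:1@105 #6:9@104 #2:6@100] asks=[-]
After op 7 cancel(order #2): fills=none; bids=[#4:1@105 #6:9@104] asks=[-]
After op 8 [order #7] market_sell(qty=2): fills=#4x#7:1@105 #6x#7:1@104; bids=[#6:8@104] asks=[-]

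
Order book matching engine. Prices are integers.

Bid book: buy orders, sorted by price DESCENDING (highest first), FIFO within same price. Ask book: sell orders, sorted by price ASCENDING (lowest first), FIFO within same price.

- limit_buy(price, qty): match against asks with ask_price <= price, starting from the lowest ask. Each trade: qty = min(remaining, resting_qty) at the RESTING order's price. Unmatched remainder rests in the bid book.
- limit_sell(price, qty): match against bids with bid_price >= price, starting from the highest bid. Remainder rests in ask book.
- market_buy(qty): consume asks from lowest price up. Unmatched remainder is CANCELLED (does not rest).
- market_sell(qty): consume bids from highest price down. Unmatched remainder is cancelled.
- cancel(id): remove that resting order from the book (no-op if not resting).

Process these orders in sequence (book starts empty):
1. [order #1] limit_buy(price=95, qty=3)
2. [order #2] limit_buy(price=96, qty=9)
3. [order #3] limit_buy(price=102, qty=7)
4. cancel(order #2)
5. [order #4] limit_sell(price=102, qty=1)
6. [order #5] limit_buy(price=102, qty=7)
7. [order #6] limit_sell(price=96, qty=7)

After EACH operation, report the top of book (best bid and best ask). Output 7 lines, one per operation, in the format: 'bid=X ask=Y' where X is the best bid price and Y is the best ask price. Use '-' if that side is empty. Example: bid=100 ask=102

After op 1 [order #1] limit_buy(price=95, qty=3): fills=none; bids=[#1:3@95] asks=[-]
After op 2 [order #2] limit_buy(price=96, qty=9): fills=none; bids=[#2:9@96 #1:3@95] asks=[-]
After op 3 [order #3] limit_buy(price=102, qty=7): fills=none; bids=[#3:7@102 #2:9@96 #1:3@95] asks=[-]
After op 4 cancel(order #2): fills=none; bids=[#3:7@102 #1:3@95] asks=[-]
After op 5 [order #4] limit_sell(price=102, qty=1): fills=#3x#4:1@102; bids=[#3:6@102 #1:3@95] asks=[-]
After op 6 [order #5] limit_buy(price=102, qty=7): fills=none; bids=[#3:6@102 #5:7@102 #1:3@95] asks=[-]
After op 7 [order #6] limit_sell(price=96, qty=7): fills=#3x#6:6@102 #5x#6:1@102; bids=[#5:6@102 #1:3@95] asks=[-]

Answer: bid=95 ask=-
bid=96 ask=-
bid=102 ask=-
bid=102 ask=-
bid=102 ask=-
bid=102 ask=-
bid=102 ask=-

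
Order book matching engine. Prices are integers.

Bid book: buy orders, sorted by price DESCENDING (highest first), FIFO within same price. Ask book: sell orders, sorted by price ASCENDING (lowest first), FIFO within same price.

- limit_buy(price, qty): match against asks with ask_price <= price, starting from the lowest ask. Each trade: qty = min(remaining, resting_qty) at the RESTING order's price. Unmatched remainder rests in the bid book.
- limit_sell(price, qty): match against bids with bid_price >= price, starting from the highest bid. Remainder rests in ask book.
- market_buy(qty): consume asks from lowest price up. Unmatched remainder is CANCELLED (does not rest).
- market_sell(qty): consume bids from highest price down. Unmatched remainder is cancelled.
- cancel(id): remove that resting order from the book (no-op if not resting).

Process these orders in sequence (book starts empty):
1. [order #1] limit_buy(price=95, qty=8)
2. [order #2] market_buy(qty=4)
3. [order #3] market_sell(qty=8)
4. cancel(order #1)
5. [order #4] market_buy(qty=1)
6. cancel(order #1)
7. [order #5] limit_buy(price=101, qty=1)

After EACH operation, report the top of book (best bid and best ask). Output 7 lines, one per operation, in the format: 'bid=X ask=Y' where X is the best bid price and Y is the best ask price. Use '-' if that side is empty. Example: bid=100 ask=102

After op 1 [order #1] limit_buy(price=95, qty=8): fills=none; bids=[#1:8@95] asks=[-]
After op 2 [order #2] market_buy(qty=4): fills=none; bids=[#1:8@95] asks=[-]
After op 3 [order #3] market_sell(qty=8): fills=#1x#3:8@95; bids=[-] asks=[-]
After op 4 cancel(order #1): fills=none; bids=[-] asks=[-]
After op 5 [order #4] market_buy(qty=1): fills=none; bids=[-] asks=[-]
After op 6 cancel(order #1): fills=none; bids=[-] asks=[-]
After op 7 [order #5] limit_buy(price=101, qty=1): fills=none; bids=[#5:1@101] asks=[-]

Answer: bid=95 ask=-
bid=95 ask=-
bid=- ask=-
bid=- ask=-
bid=- ask=-
bid=- ask=-
bid=101 ask=-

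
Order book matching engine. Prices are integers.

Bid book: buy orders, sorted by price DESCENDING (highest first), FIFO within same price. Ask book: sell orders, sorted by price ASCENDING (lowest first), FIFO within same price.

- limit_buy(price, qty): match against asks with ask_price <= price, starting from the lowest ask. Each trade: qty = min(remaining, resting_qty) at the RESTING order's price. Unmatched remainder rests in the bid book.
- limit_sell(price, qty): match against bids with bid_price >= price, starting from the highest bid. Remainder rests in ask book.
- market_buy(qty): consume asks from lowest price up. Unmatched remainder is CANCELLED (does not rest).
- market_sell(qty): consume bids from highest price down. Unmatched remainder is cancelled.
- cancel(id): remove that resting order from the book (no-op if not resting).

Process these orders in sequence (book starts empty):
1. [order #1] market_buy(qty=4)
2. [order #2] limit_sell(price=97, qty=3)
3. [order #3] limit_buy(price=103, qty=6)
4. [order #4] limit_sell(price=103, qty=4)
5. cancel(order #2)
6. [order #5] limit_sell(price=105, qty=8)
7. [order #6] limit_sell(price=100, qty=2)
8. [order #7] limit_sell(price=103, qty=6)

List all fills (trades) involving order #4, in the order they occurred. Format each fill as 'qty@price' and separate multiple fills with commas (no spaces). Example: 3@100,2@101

After op 1 [order #1] market_buy(qty=4): fills=none; bids=[-] asks=[-]
After op 2 [order #2] limit_sell(price=97, qty=3): fills=none; bids=[-] asks=[#2:3@97]
After op 3 [order #3] limit_buy(price=103, qty=6): fills=#3x#2:3@97; bids=[#3:3@103] asks=[-]
After op 4 [order #4] limit_sell(price=103, qty=4): fills=#3x#4:3@103; bids=[-] asks=[#4:1@103]
After op 5 cancel(order #2): fills=none; bids=[-] asks=[#4:1@103]
After op 6 [order #5] limit_sell(price=105, qty=8): fills=none; bids=[-] asks=[#4:1@103 #5:8@105]
After op 7 [order #6] limit_sell(price=100, qty=2): fills=none; bids=[-] asks=[#6:2@100 #4:1@103 #5:8@105]
After op 8 [order #7] limit_sell(price=103, qty=6): fills=none; bids=[-] asks=[#6:2@100 #4:1@103 #7:6@103 #5:8@105]

Answer: 3@103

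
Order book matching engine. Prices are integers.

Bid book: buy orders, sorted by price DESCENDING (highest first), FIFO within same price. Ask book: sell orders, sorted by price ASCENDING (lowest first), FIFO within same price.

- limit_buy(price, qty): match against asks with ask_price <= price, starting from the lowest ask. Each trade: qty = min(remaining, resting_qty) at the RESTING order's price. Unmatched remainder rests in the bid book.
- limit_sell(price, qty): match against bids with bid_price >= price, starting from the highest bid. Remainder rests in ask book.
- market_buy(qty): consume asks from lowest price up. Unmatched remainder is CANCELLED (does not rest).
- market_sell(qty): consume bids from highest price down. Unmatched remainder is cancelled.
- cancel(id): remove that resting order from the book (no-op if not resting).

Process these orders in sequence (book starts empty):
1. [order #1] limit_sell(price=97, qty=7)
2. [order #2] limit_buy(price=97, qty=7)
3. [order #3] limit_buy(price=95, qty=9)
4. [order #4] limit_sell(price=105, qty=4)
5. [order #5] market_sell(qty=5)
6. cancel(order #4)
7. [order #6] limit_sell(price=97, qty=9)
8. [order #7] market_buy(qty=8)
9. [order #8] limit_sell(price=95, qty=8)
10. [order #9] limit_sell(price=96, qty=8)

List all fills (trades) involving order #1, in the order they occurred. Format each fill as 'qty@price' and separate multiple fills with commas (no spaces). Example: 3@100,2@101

After op 1 [order #1] limit_sell(price=97, qty=7): fills=none; bids=[-] asks=[#1:7@97]
After op 2 [order #2] limit_buy(price=97, qty=7): fills=#2x#1:7@97; bids=[-] asks=[-]
After op 3 [order #3] limit_buy(price=95, qty=9): fills=none; bids=[#3:9@95] asks=[-]
After op 4 [order #4] limit_sell(price=105, qty=4): fills=none; bids=[#3:9@95] asks=[#4:4@105]
After op 5 [order #5] market_sell(qty=5): fills=#3x#5:5@95; bids=[#3:4@95] asks=[#4:4@105]
After op 6 cancel(order #4): fills=none; bids=[#3:4@95] asks=[-]
After op 7 [order #6] limit_sell(price=97, qty=9): fills=none; bids=[#3:4@95] asks=[#6:9@97]
After op 8 [order #7] market_buy(qty=8): fills=#7x#6:8@97; bids=[#3:4@95] asks=[#6:1@97]
After op 9 [order #8] limit_sell(price=95, qty=8): fills=#3x#8:4@95; bids=[-] asks=[#8:4@95 #6:1@97]
After op 10 [order #9] limit_sell(price=96, qty=8): fills=none; bids=[-] asks=[#8:4@95 #9:8@96 #6:1@97]

Answer: 7@97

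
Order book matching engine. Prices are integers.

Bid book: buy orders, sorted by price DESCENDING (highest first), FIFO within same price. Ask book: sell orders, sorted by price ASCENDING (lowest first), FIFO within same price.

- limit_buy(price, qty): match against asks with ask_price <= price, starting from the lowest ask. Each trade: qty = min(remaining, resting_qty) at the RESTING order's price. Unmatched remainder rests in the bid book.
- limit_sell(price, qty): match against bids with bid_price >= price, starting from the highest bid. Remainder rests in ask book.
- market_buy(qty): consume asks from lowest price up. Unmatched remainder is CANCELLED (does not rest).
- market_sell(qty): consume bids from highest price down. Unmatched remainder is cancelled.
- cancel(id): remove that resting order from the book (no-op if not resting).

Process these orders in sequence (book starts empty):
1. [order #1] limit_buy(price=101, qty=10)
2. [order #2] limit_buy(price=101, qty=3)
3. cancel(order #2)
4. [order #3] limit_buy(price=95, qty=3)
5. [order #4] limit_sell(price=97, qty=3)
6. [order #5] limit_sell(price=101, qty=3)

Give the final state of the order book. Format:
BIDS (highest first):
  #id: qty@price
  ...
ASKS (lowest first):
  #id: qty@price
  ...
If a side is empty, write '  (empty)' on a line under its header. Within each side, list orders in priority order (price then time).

After op 1 [order #1] limit_buy(price=101, qty=10): fills=none; bids=[#1:10@101] asks=[-]
After op 2 [order #2] limit_buy(price=101, qty=3): fills=none; bids=[#1:10@101 #2:3@101] asks=[-]
After op 3 cancel(order #2): fills=none; bids=[#1:10@101] asks=[-]
After op 4 [order #3] limit_buy(price=95, qty=3): fills=none; bids=[#1:10@101 #3:3@95] asks=[-]
After op 5 [order #4] limit_sell(price=97, qty=3): fills=#1x#4:3@101; bids=[#1:7@101 #3:3@95] asks=[-]
After op 6 [order #5] limit_sell(price=101, qty=3): fills=#1x#5:3@101; bids=[#1:4@101 #3:3@95] asks=[-]

Answer: BIDS (highest first):
  #1: 4@101
  #3: 3@95
ASKS (lowest first):
  (empty)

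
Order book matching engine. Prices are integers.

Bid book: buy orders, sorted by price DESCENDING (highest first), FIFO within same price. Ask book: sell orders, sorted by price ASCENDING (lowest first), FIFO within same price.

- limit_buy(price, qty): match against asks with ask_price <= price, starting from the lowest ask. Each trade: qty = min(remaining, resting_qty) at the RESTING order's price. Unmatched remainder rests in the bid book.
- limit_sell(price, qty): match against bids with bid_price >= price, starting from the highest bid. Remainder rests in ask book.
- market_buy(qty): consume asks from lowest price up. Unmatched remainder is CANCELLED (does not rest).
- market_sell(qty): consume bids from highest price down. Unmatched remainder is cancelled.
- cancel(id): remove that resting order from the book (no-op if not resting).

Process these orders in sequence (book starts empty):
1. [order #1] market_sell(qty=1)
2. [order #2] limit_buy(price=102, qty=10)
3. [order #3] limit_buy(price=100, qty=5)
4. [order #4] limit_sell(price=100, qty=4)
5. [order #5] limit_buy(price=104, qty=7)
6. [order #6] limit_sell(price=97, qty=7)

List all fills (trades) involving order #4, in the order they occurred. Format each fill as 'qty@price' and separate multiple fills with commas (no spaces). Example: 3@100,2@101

Answer: 4@102

Derivation:
After op 1 [order #1] market_sell(qty=1): fills=none; bids=[-] asks=[-]
After op 2 [order #2] limit_buy(price=102, qty=10): fills=none; bids=[#2:10@102] asks=[-]
After op 3 [order #3] limit_buy(price=100, qty=5): fills=none; bids=[#2:10@102 #3:5@100] asks=[-]
After op 4 [order #4] limit_sell(price=100, qty=4): fills=#2x#4:4@102; bids=[#2:6@102 #3:5@100] asks=[-]
After op 5 [order #5] limit_buy(price=104, qty=7): fills=none; bids=[#5:7@104 #2:6@102 #3:5@100] asks=[-]
After op 6 [order #6] limit_sell(price=97, qty=7): fills=#5x#6:7@104; bids=[#2:6@102 #3:5@100] asks=[-]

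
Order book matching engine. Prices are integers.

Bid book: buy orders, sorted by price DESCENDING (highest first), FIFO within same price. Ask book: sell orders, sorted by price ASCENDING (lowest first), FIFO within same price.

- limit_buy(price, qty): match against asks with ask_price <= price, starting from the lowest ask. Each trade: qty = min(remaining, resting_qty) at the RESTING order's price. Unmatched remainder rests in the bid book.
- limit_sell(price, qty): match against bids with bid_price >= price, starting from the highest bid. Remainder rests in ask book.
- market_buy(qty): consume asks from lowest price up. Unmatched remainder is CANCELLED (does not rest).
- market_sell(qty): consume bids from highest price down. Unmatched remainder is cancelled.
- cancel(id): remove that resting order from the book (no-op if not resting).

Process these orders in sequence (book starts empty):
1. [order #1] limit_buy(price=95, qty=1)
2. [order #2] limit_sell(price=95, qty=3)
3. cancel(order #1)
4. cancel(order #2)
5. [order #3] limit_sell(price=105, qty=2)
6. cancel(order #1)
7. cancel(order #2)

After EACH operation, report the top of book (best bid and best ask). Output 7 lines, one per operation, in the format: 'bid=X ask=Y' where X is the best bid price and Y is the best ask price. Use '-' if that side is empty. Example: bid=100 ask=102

Answer: bid=95 ask=-
bid=- ask=95
bid=- ask=95
bid=- ask=-
bid=- ask=105
bid=- ask=105
bid=- ask=105

Derivation:
After op 1 [order #1] limit_buy(price=95, qty=1): fills=none; bids=[#1:1@95] asks=[-]
After op 2 [order #2] limit_sell(price=95, qty=3): fills=#1x#2:1@95; bids=[-] asks=[#2:2@95]
After op 3 cancel(order #1): fills=none; bids=[-] asks=[#2:2@95]
After op 4 cancel(order #2): fills=none; bids=[-] asks=[-]
After op 5 [order #3] limit_sell(price=105, qty=2): fills=none; bids=[-] asks=[#3:2@105]
After op 6 cancel(order #1): fills=none; bids=[-] asks=[#3:2@105]
After op 7 cancel(order #2): fills=none; bids=[-] asks=[#3:2@105]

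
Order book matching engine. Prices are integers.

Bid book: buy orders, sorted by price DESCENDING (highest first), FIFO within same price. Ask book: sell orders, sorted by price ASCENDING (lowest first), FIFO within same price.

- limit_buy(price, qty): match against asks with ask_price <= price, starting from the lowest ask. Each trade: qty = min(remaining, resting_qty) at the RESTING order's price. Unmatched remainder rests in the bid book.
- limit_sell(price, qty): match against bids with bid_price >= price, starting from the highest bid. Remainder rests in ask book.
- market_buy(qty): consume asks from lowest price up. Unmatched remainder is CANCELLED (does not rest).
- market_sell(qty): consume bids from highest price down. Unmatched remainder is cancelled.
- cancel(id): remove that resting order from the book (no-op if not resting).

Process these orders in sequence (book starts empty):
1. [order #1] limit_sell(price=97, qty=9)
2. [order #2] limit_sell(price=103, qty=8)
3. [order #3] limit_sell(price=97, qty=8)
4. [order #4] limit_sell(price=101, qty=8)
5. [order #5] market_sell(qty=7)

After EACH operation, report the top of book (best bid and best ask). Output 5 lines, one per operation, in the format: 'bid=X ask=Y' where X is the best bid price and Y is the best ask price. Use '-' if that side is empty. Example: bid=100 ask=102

Answer: bid=- ask=97
bid=- ask=97
bid=- ask=97
bid=- ask=97
bid=- ask=97

Derivation:
After op 1 [order #1] limit_sell(price=97, qty=9): fills=none; bids=[-] asks=[#1:9@97]
After op 2 [order #2] limit_sell(price=103, qty=8): fills=none; bids=[-] asks=[#1:9@97 #2:8@103]
After op 3 [order #3] limit_sell(price=97, qty=8): fills=none; bids=[-] asks=[#1:9@97 #3:8@97 #2:8@103]
After op 4 [order #4] limit_sell(price=101, qty=8): fills=none; bids=[-] asks=[#1:9@97 #3:8@97 #4:8@101 #2:8@103]
After op 5 [order #5] market_sell(qty=7): fills=none; bids=[-] asks=[#1:9@97 #3:8@97 #4:8@101 #2:8@103]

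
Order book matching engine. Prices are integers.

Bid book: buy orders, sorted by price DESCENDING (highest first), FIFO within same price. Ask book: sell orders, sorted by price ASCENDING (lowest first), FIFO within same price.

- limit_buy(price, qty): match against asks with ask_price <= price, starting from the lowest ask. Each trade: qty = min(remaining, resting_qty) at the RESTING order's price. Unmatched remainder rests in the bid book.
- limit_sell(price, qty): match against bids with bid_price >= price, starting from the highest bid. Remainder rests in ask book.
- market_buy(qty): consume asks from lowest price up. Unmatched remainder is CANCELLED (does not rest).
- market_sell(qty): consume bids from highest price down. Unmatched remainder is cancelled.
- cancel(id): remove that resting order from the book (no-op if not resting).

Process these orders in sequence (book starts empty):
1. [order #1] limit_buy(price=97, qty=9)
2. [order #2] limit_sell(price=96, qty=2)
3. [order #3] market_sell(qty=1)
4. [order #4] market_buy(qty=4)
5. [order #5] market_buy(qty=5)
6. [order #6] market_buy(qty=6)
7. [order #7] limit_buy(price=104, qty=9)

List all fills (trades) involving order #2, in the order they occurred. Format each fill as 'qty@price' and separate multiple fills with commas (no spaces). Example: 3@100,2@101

Answer: 2@97

Derivation:
After op 1 [order #1] limit_buy(price=97, qty=9): fills=none; bids=[#1:9@97] asks=[-]
After op 2 [order #2] limit_sell(price=96, qty=2): fills=#1x#2:2@97; bids=[#1:7@97] asks=[-]
After op 3 [order #3] market_sell(qty=1): fills=#1x#3:1@97; bids=[#1:6@97] asks=[-]
After op 4 [order #4] market_buy(qty=4): fills=none; bids=[#1:6@97] asks=[-]
After op 5 [order #5] market_buy(qty=5): fills=none; bids=[#1:6@97] asks=[-]
After op 6 [order #6] market_buy(qty=6): fills=none; bids=[#1:6@97] asks=[-]
After op 7 [order #7] limit_buy(price=104, qty=9): fills=none; bids=[#7:9@104 #1:6@97] asks=[-]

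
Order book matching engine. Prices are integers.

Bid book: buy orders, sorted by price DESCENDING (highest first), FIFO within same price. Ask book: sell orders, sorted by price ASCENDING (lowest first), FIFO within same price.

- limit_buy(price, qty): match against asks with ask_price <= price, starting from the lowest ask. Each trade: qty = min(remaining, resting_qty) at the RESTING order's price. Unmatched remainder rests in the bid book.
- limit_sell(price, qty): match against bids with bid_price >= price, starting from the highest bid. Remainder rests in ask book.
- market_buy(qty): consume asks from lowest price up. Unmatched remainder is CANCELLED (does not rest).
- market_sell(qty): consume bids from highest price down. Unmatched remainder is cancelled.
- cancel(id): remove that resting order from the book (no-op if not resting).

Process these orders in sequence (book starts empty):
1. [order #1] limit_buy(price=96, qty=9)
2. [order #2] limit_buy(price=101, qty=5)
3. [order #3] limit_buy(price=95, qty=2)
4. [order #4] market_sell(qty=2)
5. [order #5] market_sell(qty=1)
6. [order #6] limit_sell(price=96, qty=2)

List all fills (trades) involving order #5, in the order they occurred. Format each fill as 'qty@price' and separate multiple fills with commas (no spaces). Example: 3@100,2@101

After op 1 [order #1] limit_buy(price=96, qty=9): fills=none; bids=[#1:9@96] asks=[-]
After op 2 [order #2] limit_buy(price=101, qty=5): fills=none; bids=[#2:5@101 #1:9@96] asks=[-]
After op 3 [order #3] limit_buy(price=95, qty=2): fills=none; bids=[#2:5@101 #1:9@96 #3:2@95] asks=[-]
After op 4 [order #4] market_sell(qty=2): fills=#2x#4:2@101; bids=[#2:3@101 #1:9@96 #3:2@95] asks=[-]
After op 5 [order #5] market_sell(qty=1): fills=#2x#5:1@101; bids=[#2:2@101 #1:9@96 #3:2@95] asks=[-]
After op 6 [order #6] limit_sell(price=96, qty=2): fills=#2x#6:2@101; bids=[#1:9@96 #3:2@95] asks=[-]

Answer: 1@101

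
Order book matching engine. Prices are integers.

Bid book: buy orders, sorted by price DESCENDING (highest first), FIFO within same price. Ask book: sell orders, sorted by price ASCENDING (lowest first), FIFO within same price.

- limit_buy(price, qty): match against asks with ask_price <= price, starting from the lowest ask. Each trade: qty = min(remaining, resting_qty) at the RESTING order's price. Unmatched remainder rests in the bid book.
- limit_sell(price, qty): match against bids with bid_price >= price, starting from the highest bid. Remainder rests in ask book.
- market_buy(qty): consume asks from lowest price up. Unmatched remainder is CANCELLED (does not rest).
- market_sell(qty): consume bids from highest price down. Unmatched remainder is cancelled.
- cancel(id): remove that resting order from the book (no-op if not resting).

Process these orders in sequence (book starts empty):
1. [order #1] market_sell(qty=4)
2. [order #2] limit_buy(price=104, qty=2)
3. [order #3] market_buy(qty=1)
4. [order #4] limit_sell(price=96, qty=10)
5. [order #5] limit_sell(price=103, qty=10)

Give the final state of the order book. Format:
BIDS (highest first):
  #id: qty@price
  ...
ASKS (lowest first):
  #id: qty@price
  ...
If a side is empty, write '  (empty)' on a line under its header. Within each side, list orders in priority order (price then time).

After op 1 [order #1] market_sell(qty=4): fills=none; bids=[-] asks=[-]
After op 2 [order #2] limit_buy(price=104, qty=2): fills=none; bids=[#2:2@104] asks=[-]
After op 3 [order #3] market_buy(qty=1): fills=none; bids=[#2:2@104] asks=[-]
After op 4 [order #4] limit_sell(price=96, qty=10): fills=#2x#4:2@104; bids=[-] asks=[#4:8@96]
After op 5 [order #5] limit_sell(price=103, qty=10): fills=none; bids=[-] asks=[#4:8@96 #5:10@103]

Answer: BIDS (highest first):
  (empty)
ASKS (lowest first):
  #4: 8@96
  #5: 10@103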